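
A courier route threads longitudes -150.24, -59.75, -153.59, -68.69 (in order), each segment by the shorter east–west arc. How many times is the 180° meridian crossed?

0

Leg 1: -150.24° → -59.75°, shortest Δλ = 90.49° (east) — does not cross 180°.
Leg 2: -59.75° → -153.59°, shortest Δλ = -93.84° (west) — does not cross 180°.
Leg 3: -153.59° → -68.69°, shortest Δλ = 84.9° (east) — does not cross 180°.
Total crossings: 0.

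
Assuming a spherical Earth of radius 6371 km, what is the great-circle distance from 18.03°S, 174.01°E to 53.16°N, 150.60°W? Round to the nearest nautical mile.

Δλ = -150.60 − 174.01 = -324.61°; wrapped into (−180°, 180°]: 35.39°.
Δφ = 53.16 − -18.03 = 71.19°.
a = sin²(Δφ/2) + cos φ₁ · cos φ₂ · sin²(Δλ/2) = 0.391457.
c = 2·atan2(√a, √(1−a)) = 1.35197 rad → d = 6371·c ≈ 8613.39 km ≈ 4650.86 nmi.

4651 nmi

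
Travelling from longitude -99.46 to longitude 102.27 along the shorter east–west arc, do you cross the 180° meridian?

Naïve |102.27 − -99.46| = 201.73° > 180°, so the shorter arc goes the other way round — across 180°.
Signed shortest Δλ = ((102.27 − -99.46 + 180) mod 360) − 180 = -158.27°.
Going west by 158.27° from -99.46° passes through 180° before reaching +102.27°.

Yes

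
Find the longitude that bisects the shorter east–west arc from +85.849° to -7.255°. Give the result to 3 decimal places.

Signed shortest Δλ from +85.849° to -7.255° is -93.104°.
Midpoint longitude = +85.849° + (-93.104°)/2 = +85.849° − 46.552° = +39.297°.

+39.297°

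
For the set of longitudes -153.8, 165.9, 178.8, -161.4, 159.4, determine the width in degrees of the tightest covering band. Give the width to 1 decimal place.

46.8°

Sort the longitudes: -161.4°, -153.8°, +159.4°, +165.9°, +178.8°.
Eastward gaps between consecutive values (wrapping around): 7.6°, 313.2°, 6.5°, 12.9°, 19.8°.
Largest gap = 313.2° ⇒ minimal covering band is its complement: 360° − 313.2° = 46.8°.
Band runs from +159.4° eastward to -153.8°, crossing the antimeridian.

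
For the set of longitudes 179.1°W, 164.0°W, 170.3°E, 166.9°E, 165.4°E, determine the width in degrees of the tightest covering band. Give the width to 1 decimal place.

Sort the longitudes: -179.1°, -164.0°, +165.4°, +166.9°, +170.3°.
Eastward gaps between consecutive values (wrapping around): 15.1°, 329.4°, 1.5°, 3.4°, 10.6°.
Largest gap = 329.4° ⇒ minimal covering band is its complement: 360° − 329.4° = 30.6°.
Band runs from +165.4° eastward to -164.0°, crossing the antimeridian.

30.6°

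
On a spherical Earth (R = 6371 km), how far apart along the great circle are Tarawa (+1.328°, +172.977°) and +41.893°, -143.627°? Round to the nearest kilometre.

Δλ = -143.627 − 172.977 = -316.604°; wrapped into (−180°, 180°]: 43.396°.
Δφ = 41.893 − 1.328 = 40.565°.
a = sin²(Δφ/2) + cos φ₁ · cos φ₂ · sin²(Δλ/2) = 0.221888.
c = 2·atan2(√a, √(1−a)) = 0.98096 rad → d = 6371·c ≈ 6249.71 km.

6250 km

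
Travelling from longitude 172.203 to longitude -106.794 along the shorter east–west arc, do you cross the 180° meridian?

Yes

Naïve |-106.794 − 172.203| = 278.997° > 180°, so the shorter arc goes the other way round — across 180°.
Signed shortest Δλ = ((-106.794 − 172.203 + 180) mod 360) − 180 = 81.003°.
Going east by 81.003° from +172.203° passes through 180° before reaching -106.794°.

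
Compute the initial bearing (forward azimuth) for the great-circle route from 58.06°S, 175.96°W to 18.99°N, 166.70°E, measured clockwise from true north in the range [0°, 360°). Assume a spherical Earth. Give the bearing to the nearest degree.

Δλ = 166.70 − -175.96 = 342.66°; wrapped into (−180°, 180°]: -17.34°.
θ = atan2( sin Δλ · cos φ₂ , cos φ₁ · sin φ₂ − sin φ₁ · cos φ₂ · cos Δλ )
  = atan2(-0.28182, 0.93810) = -16.721° → normalised to [0°, 360°): 343.279°.

343°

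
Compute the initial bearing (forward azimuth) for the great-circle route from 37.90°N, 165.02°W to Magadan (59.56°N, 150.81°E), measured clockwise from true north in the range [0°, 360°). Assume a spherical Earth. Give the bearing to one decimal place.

322.3°

Δλ = 150.81 − -165.02 = 315.83°; wrapped into (−180°, 180°]: -44.17°.
θ = atan2( sin Δλ · cos φ₂ , cos φ₁ · sin φ₂ − sin φ₁ · cos φ₂ · cos Δλ )
  = atan2(-0.35302, 0.45709) = -37.680° → normalised to [0°, 360°): 322.320°.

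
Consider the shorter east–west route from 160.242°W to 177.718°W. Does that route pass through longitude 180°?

Signed shortest Δλ = ((-177.718 − -160.242 + 180) mod 360) − 180 = -17.476°.
Going west by 17.476° from -160.242° reaches -177.718° without touching 180°.

No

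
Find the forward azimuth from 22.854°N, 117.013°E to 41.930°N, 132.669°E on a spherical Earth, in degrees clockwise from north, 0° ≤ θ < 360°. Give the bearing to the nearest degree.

31°

Δλ = 132.669 − 117.013 = 15.656°.
θ = atan2( sin Δλ · cos φ₂ , cos φ₁ · sin φ₂ − sin φ₁ · cos φ₂ · cos Δλ )
  = atan2(0.20077, 0.33754) = 30.744° → normalised to [0°, 360°): 30.744°.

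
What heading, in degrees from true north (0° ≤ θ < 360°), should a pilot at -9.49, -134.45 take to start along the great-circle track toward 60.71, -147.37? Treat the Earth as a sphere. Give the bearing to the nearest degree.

353°

Δλ = -147.37 − -134.45 = -12.92°.
θ = atan2( sin Δλ · cos φ₂ , cos φ₁ · sin φ₂ − sin φ₁ · cos φ₂ · cos Δλ )
  = atan2(-0.10939, 0.93884) = -6.646° → normalised to [0°, 360°): 353.354°.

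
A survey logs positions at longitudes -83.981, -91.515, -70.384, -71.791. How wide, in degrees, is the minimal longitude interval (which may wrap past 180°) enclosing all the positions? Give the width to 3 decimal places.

Sort the longitudes: -91.515°, -83.981°, -71.791°, -70.384°.
Eastward gaps between consecutive values (wrapping around): 7.534°, 12.190°, 1.407°, 338.869°.
Largest gap = 338.869° ⇒ minimal covering band is its complement: 360° − 338.869° = 21.131°.
Band runs from -91.515° eastward to -70.384°.

21.131°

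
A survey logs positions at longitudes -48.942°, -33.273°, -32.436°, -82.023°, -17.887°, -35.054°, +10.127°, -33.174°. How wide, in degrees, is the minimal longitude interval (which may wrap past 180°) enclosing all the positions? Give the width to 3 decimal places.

92.150°

Sort the longitudes: -82.023°, -48.942°, -35.054°, -33.273°, -33.174°, -32.436°, -17.887°, +10.127°.
Eastward gaps between consecutive values (wrapping around): 33.081°, 13.888°, 1.781°, 0.099°, 0.738°, 14.549°, 28.014°, 267.850°.
Largest gap = 267.850° ⇒ minimal covering band is its complement: 360° − 267.850° = 92.150°.
Band runs from -82.023° eastward to +10.127°.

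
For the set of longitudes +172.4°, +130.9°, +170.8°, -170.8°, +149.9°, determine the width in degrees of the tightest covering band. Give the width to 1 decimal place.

58.3°

Sort the longitudes: -170.8°, +130.9°, +149.9°, +170.8°, +172.4°.
Eastward gaps between consecutive values (wrapping around): 301.7°, 19.0°, 20.9°, 1.6°, 16.8°.
Largest gap = 301.7° ⇒ minimal covering band is its complement: 360° − 301.7° = 58.3°.
Band runs from +130.9° eastward to -170.8°, crossing the antimeridian.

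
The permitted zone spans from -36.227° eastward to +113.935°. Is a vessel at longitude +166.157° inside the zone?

Band width going east from -36.227° to +113.935°: ((113.935 − -36.227) mod 360) = 150.162°.
Offset of +166.157° east of the west edge: ((166.157 − -36.227) mod 360) = 202.384°.
202.384° > 150.162° ⇒ outside.

No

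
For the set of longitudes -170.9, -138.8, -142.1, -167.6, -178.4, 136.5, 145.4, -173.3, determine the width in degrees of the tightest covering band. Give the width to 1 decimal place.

84.7°

Sort the longitudes: -178.4°, -173.3°, -170.9°, -167.6°, -142.1°, -138.8°, +136.5°, +145.4°.
Eastward gaps between consecutive values (wrapping around): 5.1°, 2.4°, 3.3°, 25.5°, 3.3°, 275.3°, 8.9°, 36.2°.
Largest gap = 275.3° ⇒ minimal covering band is its complement: 360° − 275.3° = 84.7°.
Band runs from +136.5° eastward to -138.8°, crossing the antimeridian.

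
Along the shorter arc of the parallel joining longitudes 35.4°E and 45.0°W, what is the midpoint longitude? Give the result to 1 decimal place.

Signed shortest Δλ from +35.4° to -45.0° is -80.4°.
Midpoint longitude = +35.4° + (-80.4°)/2 = +35.4° − 40.2° = -4.8°.

4.8°W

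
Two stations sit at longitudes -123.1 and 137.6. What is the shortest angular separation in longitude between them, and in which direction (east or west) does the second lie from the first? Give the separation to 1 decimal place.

99.3° west

Raw difference: 137.6 − -123.1 = 260.7°.
Normalise into (−180°, 180°]: 260.7° − 360° = -99.3°.
Negative ⇒ the second point lies to the west; separation 99.3°.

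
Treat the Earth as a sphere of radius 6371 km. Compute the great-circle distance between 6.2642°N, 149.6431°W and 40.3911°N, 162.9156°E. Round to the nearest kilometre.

6044 km

Δλ = 162.9156 − -149.6431 = 312.5587°; wrapped into (−180°, 180°]: -47.4413°.
Δφ = 40.3911 − 6.2642 = 34.1269°.
a = sin²(Δφ/2) + cos φ₁ · cos φ₂ · sin²(Δλ/2) = 0.208620.
c = 2·atan2(√a, √(1−a)) = 0.94867 rad → d = 6371·c ≈ 6044.01 km.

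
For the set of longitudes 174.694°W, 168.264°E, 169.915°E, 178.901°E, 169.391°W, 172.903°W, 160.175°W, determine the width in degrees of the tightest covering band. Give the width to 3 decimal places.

31.561°

Sort the longitudes: -174.694°, -172.903°, -169.391°, -160.175°, +168.264°, +169.915°, +178.901°.
Eastward gaps between consecutive values (wrapping around): 1.791°, 3.512°, 9.216°, 328.439°, 1.651°, 8.986°, 6.405°.
Largest gap = 328.439° ⇒ minimal covering band is its complement: 360° − 328.439° = 31.561°.
Band runs from +168.264° eastward to -160.175°, crossing the antimeridian.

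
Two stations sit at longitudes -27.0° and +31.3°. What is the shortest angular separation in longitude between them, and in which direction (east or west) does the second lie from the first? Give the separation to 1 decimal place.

58.3° east

Raw difference: 31.3 − -27.0 = 58.3°.
Normalise into (−180°, 180°]: 58.3° stays 58.3°.
Positive ⇒ the second point lies to the east; separation 58.3°.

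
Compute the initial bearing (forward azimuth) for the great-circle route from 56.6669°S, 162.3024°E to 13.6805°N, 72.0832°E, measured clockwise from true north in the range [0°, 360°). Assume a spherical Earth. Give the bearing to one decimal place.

Δλ = 72.0832 − 162.3024 = -90.2192°.
θ = atan2( sin Δλ · cos φ₂ , cos φ₁ · sin φ₂ − sin φ₁ · cos φ₂ · cos Δλ )
  = atan2(-0.97162, 0.12686) = -82.561° → normalised to [0°, 360°): 277.439°.

277.4°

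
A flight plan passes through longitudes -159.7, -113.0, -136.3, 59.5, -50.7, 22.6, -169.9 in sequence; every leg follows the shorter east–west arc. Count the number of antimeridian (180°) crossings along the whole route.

2

Leg 1: -159.7° → -113.0°, shortest Δλ = 46.7° (east) — does not cross 180°.
Leg 2: -113.0° → -136.3°, shortest Δλ = -23.3° (west) — does not cross 180°.
Leg 3: -136.3° → +59.5°, shortest Δλ = -164.2° (west) — crosses 180°.
Leg 4: +59.5° → -50.7°, shortest Δλ = -110.2° (west) — does not cross 180°.
Leg 5: -50.7° → +22.6°, shortest Δλ = 73.3° (east) — does not cross 180°.
Leg 6: +22.6° → -169.9°, shortest Δλ = 167.5° (east) — crosses 180°.
Total crossings: 2.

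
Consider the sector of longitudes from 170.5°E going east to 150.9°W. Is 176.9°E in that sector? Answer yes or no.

Band width going east from +170.5° to -150.9°: ((-150.9 − 170.5) mod 360) = 38.6°.
Offset of +176.9° east of the west edge: ((176.9 − 170.5) mod 360) = 6.4°.
6.4° ≤ 38.6° ⇒ inside.

Yes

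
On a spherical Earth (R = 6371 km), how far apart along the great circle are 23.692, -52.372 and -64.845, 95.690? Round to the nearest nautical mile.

Δλ = 95.690 − -52.372 = 148.062°.
Δφ = -64.845 − 23.692 = -88.537°.
a = sin²(Δφ/2) + cos φ₁ · cos φ₂ · sin²(Δλ/2) = 0.847016.
c = 2·atan2(√a, √(1−a)) = 2.33787 rad → d = 6371·c ≈ 14894.57 km ≈ 8042.43 nmi.

8042 nmi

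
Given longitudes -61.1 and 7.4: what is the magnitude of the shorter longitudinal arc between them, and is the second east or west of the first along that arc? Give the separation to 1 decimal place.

Raw difference: 7.4 − -61.1 = 68.5°.
Normalise into (−180°, 180°]: 68.5° stays 68.5°.
Positive ⇒ the second point lies to the east; separation 68.5°.

68.5° east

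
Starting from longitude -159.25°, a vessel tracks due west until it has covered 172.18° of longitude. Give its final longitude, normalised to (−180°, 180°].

+28.57°

Start at -159.25°; shift −172.18° → -331.43°.
-331.43° lies outside (−180°, 180°]; add 360° → +28.57°.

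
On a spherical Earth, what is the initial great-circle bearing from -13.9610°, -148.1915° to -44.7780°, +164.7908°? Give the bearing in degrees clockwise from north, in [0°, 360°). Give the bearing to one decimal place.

222.5°

Δλ = 164.7908 − -148.1915 = 312.9823°; wrapped into (−180°, 180°]: -47.0177°.
θ = atan2( sin Δλ · cos φ₂ , cos φ₁ · sin φ₂ − sin φ₁ · cos φ₂ · cos Δλ )
  = atan2(-0.51929, -0.56680) = -137.504° → normalised to [0°, 360°): 222.496°.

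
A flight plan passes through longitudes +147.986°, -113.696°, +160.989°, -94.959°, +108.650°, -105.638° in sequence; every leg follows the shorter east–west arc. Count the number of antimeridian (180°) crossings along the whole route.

5

Leg 1: +147.986° → -113.696°, shortest Δλ = 98.318° (east) — crosses 180°.
Leg 2: -113.696° → +160.989°, shortest Δλ = -85.315° (west) — crosses 180°.
Leg 3: +160.989° → -94.959°, shortest Δλ = 104.052° (east) — crosses 180°.
Leg 4: -94.959° → +108.650°, shortest Δλ = -156.391° (west) — crosses 180°.
Leg 5: +108.650° → -105.638°, shortest Δλ = 145.712° (east) — crosses 180°.
Total crossings: 5.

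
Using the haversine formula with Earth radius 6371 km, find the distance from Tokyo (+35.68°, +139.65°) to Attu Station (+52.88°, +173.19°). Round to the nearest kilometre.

Δλ = 173.19 − 139.65 = 33.54°.
Δφ = 52.88 − 35.68 = 17.20°.
a = sin²(Δφ/2) + cos φ₁ · cos φ₂ · sin²(Δλ/2) = 0.063170.
c = 2·atan2(√a, √(1−a)) = 0.50812 rad → d = 6371·c ≈ 3237.25 km.

3237 km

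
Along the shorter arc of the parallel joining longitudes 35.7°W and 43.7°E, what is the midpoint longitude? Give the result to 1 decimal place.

Signed shortest Δλ from -35.7° to +43.7° is +79.4°.
Midpoint longitude = -35.7° + (+79.4°)/2 = -35.7° + 39.7° = +4.0°.

4.0°E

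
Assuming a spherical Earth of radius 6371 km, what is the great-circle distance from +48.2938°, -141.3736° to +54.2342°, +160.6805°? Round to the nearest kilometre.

3969 km

Δλ = 160.6805 − -141.3736 = 302.0541°; wrapped into (−180°, 180°]: -57.9459°.
Δφ = 54.2342 − 48.2938 = 5.9404°.
a = sin²(Δφ/2) + cos φ₁ · cos φ₂ · sin²(Δλ/2) = 0.093926.
c = 2·atan2(√a, √(1−a)) = 0.62297 rad → d = 6371·c ≈ 3968.96 km.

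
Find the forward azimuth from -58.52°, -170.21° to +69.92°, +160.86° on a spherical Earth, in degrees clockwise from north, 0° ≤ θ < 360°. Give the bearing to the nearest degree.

347°

Δλ = 160.86 − -170.21 = 331.07°; wrapped into (−180°, 180°]: -28.93°.
θ = atan2( sin Δλ · cos φ₂ , cos φ₁ · sin φ₂ − sin φ₁ · cos φ₂ · cos Δλ )
  = atan2(-0.16608, 0.74672) = -12.539° → normalised to [0°, 360°): 347.461°.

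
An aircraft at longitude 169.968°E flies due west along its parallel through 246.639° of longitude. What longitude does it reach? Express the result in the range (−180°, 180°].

76.671°W

Start at +169.968°; shift −246.639° → -76.671°.
-76.671° already lies in (−180°, 180°].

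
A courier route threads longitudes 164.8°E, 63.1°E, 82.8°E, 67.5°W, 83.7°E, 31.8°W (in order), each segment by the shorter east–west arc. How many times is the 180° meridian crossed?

0

Leg 1: +164.8° → +63.1°, shortest Δλ = -101.7° (west) — does not cross 180°.
Leg 2: +63.1° → +82.8°, shortest Δλ = 19.7° (east) — does not cross 180°.
Leg 3: +82.8° → -67.5°, shortest Δλ = -150.3° (west) — does not cross 180°.
Leg 4: -67.5° → +83.7°, shortest Δλ = 151.2° (east) — does not cross 180°.
Leg 5: +83.7° → -31.8°, shortest Δλ = -115.5° (west) — does not cross 180°.
Total crossings: 0.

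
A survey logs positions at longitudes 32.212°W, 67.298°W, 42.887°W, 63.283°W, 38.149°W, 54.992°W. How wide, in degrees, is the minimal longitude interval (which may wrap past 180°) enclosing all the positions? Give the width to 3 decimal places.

Sort the longitudes: -67.298°, -63.283°, -54.992°, -42.887°, -38.149°, -32.212°.
Eastward gaps between consecutive values (wrapping around): 4.015°, 8.291°, 12.105°, 4.738°, 5.937°, 324.914°.
Largest gap = 324.914° ⇒ minimal covering band is its complement: 360° − 324.914° = 35.086°.
Band runs from -67.298° eastward to -32.212°.

35.086°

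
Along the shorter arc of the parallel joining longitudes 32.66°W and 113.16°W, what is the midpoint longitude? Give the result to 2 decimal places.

72.91°W

Signed shortest Δλ from -32.66° to -113.16° is -80.50°.
Midpoint longitude = -32.66° + (-80.50°)/2 = -32.66° − 40.25° = -72.91°.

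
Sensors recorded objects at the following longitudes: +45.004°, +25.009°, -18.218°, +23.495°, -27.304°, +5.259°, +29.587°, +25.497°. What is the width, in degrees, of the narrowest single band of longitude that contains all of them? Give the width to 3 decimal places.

Sort the longitudes: -27.304°, -18.218°, +5.259°, +23.495°, +25.009°, +25.497°, +29.587°, +45.004°.
Eastward gaps between consecutive values (wrapping around): 9.086°, 23.477°, 18.236°, 1.514°, 0.488°, 4.090°, 15.417°, 287.692°.
Largest gap = 287.692° ⇒ minimal covering band is its complement: 360° − 287.692° = 72.308°.
Band runs from -27.304° eastward to +45.004°.

72.308°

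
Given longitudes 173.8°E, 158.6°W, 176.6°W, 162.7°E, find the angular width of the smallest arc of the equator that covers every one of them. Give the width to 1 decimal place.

Sort the longitudes: -176.6°, -158.6°, +162.7°, +173.8°.
Eastward gaps between consecutive values (wrapping around): 18.0°, 321.3°, 11.1°, 9.6°.
Largest gap = 321.3° ⇒ minimal covering band is its complement: 360° − 321.3° = 38.7°.
Band runs from +162.7° eastward to -158.6°, crossing the antimeridian.

38.7°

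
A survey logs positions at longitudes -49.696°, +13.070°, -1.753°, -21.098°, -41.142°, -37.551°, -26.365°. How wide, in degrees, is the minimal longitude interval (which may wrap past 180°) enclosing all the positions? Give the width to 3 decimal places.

Sort the longitudes: -49.696°, -41.142°, -37.551°, -26.365°, -21.098°, -1.753°, +13.070°.
Eastward gaps between consecutive values (wrapping around): 8.554°, 3.591°, 11.186°, 5.267°, 19.345°, 14.823°, 297.234°.
Largest gap = 297.234° ⇒ minimal covering band is its complement: 360° − 297.234° = 62.766°.
Band runs from -49.696° eastward to +13.070°.

62.766°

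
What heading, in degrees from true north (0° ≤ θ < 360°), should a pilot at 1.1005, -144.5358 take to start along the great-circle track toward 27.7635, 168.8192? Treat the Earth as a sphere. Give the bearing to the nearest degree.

305°

Δλ = 168.8192 − -144.5358 = 313.3550°; wrapped into (−180°, 180°]: -46.6450°.
θ = atan2( sin Δλ · cos φ₂ , cos φ₁ · sin φ₂ − sin φ₁ · cos φ₂ · cos Δλ )
  = atan2(-0.64341, 0.45407) = -54.788° → normalised to [0°, 360°): 305.212°.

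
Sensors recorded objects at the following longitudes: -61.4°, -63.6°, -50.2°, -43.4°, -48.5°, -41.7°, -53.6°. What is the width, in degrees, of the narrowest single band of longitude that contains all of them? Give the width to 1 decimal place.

21.9°

Sort the longitudes: -63.6°, -61.4°, -53.6°, -50.2°, -48.5°, -43.4°, -41.7°.
Eastward gaps between consecutive values (wrapping around): 2.2°, 7.8°, 3.4°, 1.7°, 5.1°, 1.7°, 338.1°.
Largest gap = 338.1° ⇒ minimal covering band is its complement: 360° − 338.1° = 21.9°.
Band runs from -63.6° eastward to -41.7°.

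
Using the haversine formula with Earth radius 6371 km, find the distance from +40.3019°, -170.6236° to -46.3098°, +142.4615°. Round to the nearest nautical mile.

Δλ = 142.4615 − -170.6236 = 313.0851°; wrapped into (−180°, 180°]: -46.9149°.
Δφ = -46.3098 − 40.3019 = -86.6117°.
a = sin²(Δφ/2) + cos φ₁ · cos φ₂ · sin²(Δλ/2) = 0.553925.
c = 2·atan2(√a, √(1−a)) = 1.67886 rad → d = 6371·c ≈ 10696.00 km ≈ 5775.38 nmi.

5775 nmi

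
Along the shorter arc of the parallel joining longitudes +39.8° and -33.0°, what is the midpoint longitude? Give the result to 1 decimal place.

Signed shortest Δλ from +39.8° to -33.0° is -72.8°.
Midpoint longitude = +39.8° + (-72.8°)/2 = +39.8° − 36.4° = +3.4°.

+3.4°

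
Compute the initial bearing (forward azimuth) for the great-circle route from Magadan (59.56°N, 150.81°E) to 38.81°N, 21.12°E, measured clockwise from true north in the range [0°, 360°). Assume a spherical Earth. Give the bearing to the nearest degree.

Δλ = 21.12 − 150.81 = -129.69°.
θ = atan2( sin Δλ · cos φ₂ , cos φ₁ · sin φ₂ − sin φ₁ · cos φ₂ · cos Δλ )
  = atan2(-0.59962, 0.74658) = -38.770° → normalised to [0°, 360°): 321.230°.

321°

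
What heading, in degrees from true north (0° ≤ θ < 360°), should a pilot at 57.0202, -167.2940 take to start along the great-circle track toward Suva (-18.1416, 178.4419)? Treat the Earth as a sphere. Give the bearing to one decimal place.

194.0°

Δλ = 178.4419 − -167.2940 = 345.7359°; wrapped into (−180°, 180°]: -14.2641°.
θ = atan2( sin Δλ · cos φ₂ , cos φ₁ · sin φ₂ − sin φ₁ · cos φ₂ · cos Δλ )
  = atan2(-0.23414, -0.94208) = -166.043° → normalised to [0°, 360°): 193.957°.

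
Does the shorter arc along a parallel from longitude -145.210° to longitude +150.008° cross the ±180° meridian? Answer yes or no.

Naïve |150.008 − -145.210| = 295.218° > 180°, so the shorter arc goes the other way round — across 180°.
Signed shortest Δλ = ((150.008 − -145.210 + 180) mod 360) − 180 = -64.782°.
Going west by 64.782° from -145.210° passes through 180° before reaching +150.008°.

Yes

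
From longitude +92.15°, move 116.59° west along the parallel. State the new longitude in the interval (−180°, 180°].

-24.44°

Start at +92.15°; shift −116.59° → -24.44°.
-24.44° already lies in (−180°, 180°].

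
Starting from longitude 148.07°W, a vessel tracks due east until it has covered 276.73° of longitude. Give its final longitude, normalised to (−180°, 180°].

Start at -148.07°; shift +276.73° → +128.66°.
+128.66° already lies in (−180°, 180°].

128.66°E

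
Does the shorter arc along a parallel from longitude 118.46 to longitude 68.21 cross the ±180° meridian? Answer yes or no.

No

Signed shortest Δλ = ((68.21 − 118.46 + 180) mod 360) − 180 = -50.25°.
Going west by 50.25° from +118.46° reaches +68.21° without touching 180°.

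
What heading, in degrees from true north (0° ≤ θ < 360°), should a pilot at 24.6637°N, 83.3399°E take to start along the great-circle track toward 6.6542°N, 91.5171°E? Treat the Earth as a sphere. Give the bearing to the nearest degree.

Δλ = 91.5171 − 83.3399 = 8.1772°.
θ = atan2( sin Δλ · cos φ₂ , cos φ₁ · sin φ₂ − sin φ₁ · cos φ₂ · cos Δλ )
  = atan2(0.14128, -0.30496) = 155.143° → normalised to [0°, 360°): 155.143°.

155°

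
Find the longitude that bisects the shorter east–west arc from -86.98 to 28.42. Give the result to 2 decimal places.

Signed shortest Δλ from -86.98° to +28.42° is +115.40°.
Midpoint longitude = -86.98° + (+115.40°)/2 = -86.98° + 57.70° = -29.28°.

-29.28°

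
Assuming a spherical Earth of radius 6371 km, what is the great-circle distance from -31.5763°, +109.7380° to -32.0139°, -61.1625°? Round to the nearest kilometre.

12880 km

Δλ = -61.1625 − 109.7380 = -170.9005°.
Δφ = -32.0139 − -31.5763 = -0.4376°.
a = sin²(Δφ/2) + cos φ₁ · cos φ₂ · sin²(Δλ/2) = 0.717849.
c = 2·atan2(√a, √(1−a)) = 2.02161 rad → d = 6371·c ≈ 12879.67 km.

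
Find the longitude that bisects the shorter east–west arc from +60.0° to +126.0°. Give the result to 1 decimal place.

+93.0°

Signed shortest Δλ from +60.0° to +126.0° is +66.0°.
Midpoint longitude = +60.0° + (+66.0°)/2 = +60.0° + 33.0° = +93.0°.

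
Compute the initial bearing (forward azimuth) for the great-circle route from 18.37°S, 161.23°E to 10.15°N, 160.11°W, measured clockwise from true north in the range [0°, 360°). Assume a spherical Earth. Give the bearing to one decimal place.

56.3°

Δλ = -160.11 − 161.23 = -321.34°; wrapped into (−180°, 180°]: 38.66°.
θ = atan2( sin Δλ · cos φ₂ , cos φ₁ · sin φ₂ − sin φ₁ · cos φ₂ · cos Δλ )
  = atan2(0.61492, 0.40949) = 56.340° → normalised to [0°, 360°): 56.340°.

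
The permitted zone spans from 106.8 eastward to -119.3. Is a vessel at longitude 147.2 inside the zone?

Band width going east from +106.8° to -119.3°: ((-119.3 − 106.8) mod 360) = 133.9°.
Offset of +147.2° east of the west edge: ((147.2 − 106.8) mod 360) = 40.4°.
40.4° ≤ 133.9° ⇒ inside.

Yes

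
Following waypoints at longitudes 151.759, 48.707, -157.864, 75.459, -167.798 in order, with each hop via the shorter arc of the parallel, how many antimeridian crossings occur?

Leg 1: +151.759° → +48.707°, shortest Δλ = -103.052° (west) — does not cross 180°.
Leg 2: +48.707° → -157.864°, shortest Δλ = 153.429° (east) — crosses 180°.
Leg 3: -157.864° → +75.459°, shortest Δλ = -126.677° (west) — crosses 180°.
Leg 4: +75.459° → -167.798°, shortest Δλ = 116.743° (east) — crosses 180°.
Total crossings: 3.

3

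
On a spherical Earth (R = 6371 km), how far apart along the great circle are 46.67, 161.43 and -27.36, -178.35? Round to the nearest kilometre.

8479 km

Δλ = -178.35 − 161.43 = -339.78°; wrapped into (−180°, 180°]: 20.22°.
Δφ = -27.36 − 46.67 = -74.03°.
a = sin²(Δφ/2) + cos φ₁ · cos φ₂ · sin²(Δλ/2) = 0.381212.
c = 2·atan2(√a, √(1−a)) = 1.33093 rad → d = 6371·c ≈ 8479.34 km.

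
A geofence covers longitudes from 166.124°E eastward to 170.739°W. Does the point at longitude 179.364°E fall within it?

Band width going east from +166.124° to -170.739°: ((-170.739 − 166.124) mod 360) = 23.137°.
Offset of +179.364° east of the west edge: ((179.364 − 166.124) mod 360) = 13.240°.
13.240° ≤ 23.137° ⇒ inside.

Yes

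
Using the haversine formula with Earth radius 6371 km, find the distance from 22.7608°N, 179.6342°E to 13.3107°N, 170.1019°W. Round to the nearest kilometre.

Δλ = -170.1019 − 179.6342 = -349.7361°; wrapped into (−180°, 180°]: 10.2639°.
Δφ = 13.3107 − 22.7608 = -9.4501°.
a = sin²(Δφ/2) + cos φ₁ · cos φ₂ · sin²(Δλ/2) = 0.013965.
c = 2·atan2(√a, √(1−a)) = 0.23690 rad → d = 6371·c ≈ 1509.32 km.

1509 km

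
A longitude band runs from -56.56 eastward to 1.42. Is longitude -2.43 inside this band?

Band width going east from -56.56° to +1.42°: ((1.42 − -56.56) mod 360) = 57.98°.
Offset of -2.43° east of the west edge: ((-2.43 − -56.56) mod 360) = 54.13°.
54.13° ≤ 57.98° ⇒ inside.

Yes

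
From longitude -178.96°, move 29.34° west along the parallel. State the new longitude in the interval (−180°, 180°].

+151.70°

Start at -178.96°; shift −29.34° → -208.30°.
-208.30° lies outside (−180°, 180°]; add 360° → +151.70°.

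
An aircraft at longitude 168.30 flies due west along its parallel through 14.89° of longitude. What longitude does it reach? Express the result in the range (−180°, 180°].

Start at +168.30°; shift −14.89° → +153.41°.
+153.41° already lies in (−180°, 180°].

+153.41°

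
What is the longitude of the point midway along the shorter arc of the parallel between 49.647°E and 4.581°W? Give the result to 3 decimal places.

22.533°E

Signed shortest Δλ from +49.647° to -4.581° is -54.228°.
Midpoint longitude = +49.647° + (-54.228°)/2 = +49.647° − 27.114° = +22.533°.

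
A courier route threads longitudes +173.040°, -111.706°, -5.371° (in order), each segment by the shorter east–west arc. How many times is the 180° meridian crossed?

1

Leg 1: +173.040° → -111.706°, shortest Δλ = 75.254° (east) — crosses 180°.
Leg 2: -111.706° → -5.371°, shortest Δλ = 106.335° (east) — does not cross 180°.
Total crossings: 1.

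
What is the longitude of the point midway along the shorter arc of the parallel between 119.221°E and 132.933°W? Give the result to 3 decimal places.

173.144°E

Signed shortest Δλ from +119.221° to -132.933° is +107.846°.
Midpoint longitude = +119.221° + (+107.846°)/2 = +119.221° + 53.923° = +173.144°.
(The naïve average (+119.221 + -132.933)/2 = -6.856° is on the wrong side of the globe.)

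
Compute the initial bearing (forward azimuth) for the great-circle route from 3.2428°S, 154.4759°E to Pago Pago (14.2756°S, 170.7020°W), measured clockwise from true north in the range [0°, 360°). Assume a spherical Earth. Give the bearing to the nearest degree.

Δλ = -170.7020 − 154.4759 = -325.1779°; wrapped into (−180°, 180°]: 34.8221°.
θ = atan2( sin Δλ · cos φ₂ , cos φ₁ · sin φ₂ − sin φ₁ · cos φ₂ · cos Δλ )
  = atan2(0.55340, -0.20119) = 109.979° → normalised to [0°, 360°): 109.979°.

110°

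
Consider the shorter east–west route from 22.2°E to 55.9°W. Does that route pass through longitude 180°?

No

Signed shortest Δλ = ((-55.9 − 22.2 + 180) mod 360) − 180 = -78.1°.
Going west by 78.1° from +22.2° reaches -55.9° without touching 180°.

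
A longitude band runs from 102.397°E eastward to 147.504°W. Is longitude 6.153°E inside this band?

No

Band width going east from +102.397° to -147.504°: ((-147.504 − 102.397) mod 360) = 110.099°.
Offset of +6.153° east of the west edge: ((6.153 − 102.397) mod 360) = 263.756°.
263.756° > 110.099° ⇒ outside.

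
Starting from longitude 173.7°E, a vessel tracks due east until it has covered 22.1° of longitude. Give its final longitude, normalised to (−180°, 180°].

Start at +173.7°; shift +22.1° → +195.8°.
+195.8° lies outside (−180°, 180°]; subtract 360° → -164.2°.

164.2°W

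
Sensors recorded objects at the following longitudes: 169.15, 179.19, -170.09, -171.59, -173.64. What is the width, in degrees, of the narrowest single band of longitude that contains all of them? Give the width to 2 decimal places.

20.76°

Sort the longitudes: -173.64°, -171.59°, -170.09°, +169.15°, +179.19°.
Eastward gaps between consecutive values (wrapping around): 2.05°, 1.50°, 339.24°, 10.04°, 7.17°.
Largest gap = 339.24° ⇒ minimal covering band is its complement: 360° − 339.24° = 20.76°.
Band runs from +169.15° eastward to -170.09°, crossing the antimeridian.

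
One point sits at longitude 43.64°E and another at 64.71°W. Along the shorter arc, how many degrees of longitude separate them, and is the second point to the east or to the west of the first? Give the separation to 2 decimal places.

108.35° west

Raw difference: -64.71 − 43.64 = -108.35°.
Normalise into (−180°, 180°]: -108.35° stays -108.35°.
Negative ⇒ the second point lies to the west; separation 108.35°.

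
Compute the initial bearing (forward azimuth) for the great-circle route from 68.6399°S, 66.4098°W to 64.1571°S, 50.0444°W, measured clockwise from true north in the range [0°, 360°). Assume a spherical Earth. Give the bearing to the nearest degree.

Δλ = -50.0444 − -66.4098 = 16.3654°.
θ = atan2( sin Δλ · cos φ₂ , cos φ₁ · sin φ₂ − sin φ₁ · cos φ₂ · cos Δλ )
  = atan2(0.12282, 0.06171) = 63.323° → normalised to [0°, 360°): 63.323°.

63°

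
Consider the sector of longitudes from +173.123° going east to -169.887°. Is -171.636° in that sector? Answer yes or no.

Band width going east from +173.123° to -169.887°: ((-169.887 − 173.123) mod 360) = 16.990°.
Offset of -171.636° east of the west edge: ((-171.636 − 173.123) mod 360) = 15.241°.
15.241° ≤ 16.990° ⇒ inside.

Yes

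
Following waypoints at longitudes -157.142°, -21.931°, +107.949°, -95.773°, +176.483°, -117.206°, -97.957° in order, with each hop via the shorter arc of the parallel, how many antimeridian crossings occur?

3

Leg 1: -157.142° → -21.931°, shortest Δλ = 135.211° (east) — does not cross 180°.
Leg 2: -21.931° → +107.949°, shortest Δλ = 129.88° (east) — does not cross 180°.
Leg 3: +107.949° → -95.773°, shortest Δλ = 156.278° (east) — crosses 180°.
Leg 4: -95.773° → +176.483°, shortest Δλ = -87.744° (west) — crosses 180°.
Leg 5: +176.483° → -117.206°, shortest Δλ = 66.311° (east) — crosses 180°.
Leg 6: -117.206° → -97.957°, shortest Δλ = 19.249° (east) — does not cross 180°.
Total crossings: 3.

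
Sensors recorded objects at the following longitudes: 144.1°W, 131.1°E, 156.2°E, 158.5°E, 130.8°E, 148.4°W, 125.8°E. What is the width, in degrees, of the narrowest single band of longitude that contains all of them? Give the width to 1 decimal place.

90.1°

Sort the longitudes: -148.4°, -144.1°, +125.8°, +130.8°, +131.1°, +156.2°, +158.5°.
Eastward gaps between consecutive values (wrapping around): 4.3°, 269.9°, 5.0°, 0.3°, 25.1°, 2.3°, 53.1°.
Largest gap = 269.9° ⇒ minimal covering band is its complement: 360° − 269.9° = 90.1°.
Band runs from +125.8° eastward to -144.1°, crossing the antimeridian.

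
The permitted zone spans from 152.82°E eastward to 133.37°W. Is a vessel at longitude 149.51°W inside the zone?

Yes

Band width going east from +152.82° to -133.37°: ((-133.37 − 152.82) mod 360) = 73.81°.
Offset of -149.51° east of the west edge: ((-149.51 − 152.82) mod 360) = 57.67°.
57.67° ≤ 73.81° ⇒ inside.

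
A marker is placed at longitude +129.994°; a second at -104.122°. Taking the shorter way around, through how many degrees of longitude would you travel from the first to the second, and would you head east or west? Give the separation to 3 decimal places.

Raw difference: -104.122 − 129.994 = -234.116°.
Normalise into (−180°, 180°]: -234.116° + 360° = 125.884°.
Positive ⇒ the second point lies to the east; separation 125.884°.

125.884° east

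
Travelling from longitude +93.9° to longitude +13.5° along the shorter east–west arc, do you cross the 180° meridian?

Signed shortest Δλ = ((13.5 − 93.9 + 180) mod 360) − 180 = -80.4°.
Going west by 80.4° from +93.9° reaches +13.5° without touching 180°.

No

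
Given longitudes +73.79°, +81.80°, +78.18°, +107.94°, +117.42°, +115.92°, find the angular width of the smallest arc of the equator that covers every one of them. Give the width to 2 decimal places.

43.63°

Sort the longitudes: +73.79°, +78.18°, +81.80°, +107.94°, +115.92°, +117.42°.
Eastward gaps between consecutive values (wrapping around): 4.39°, 3.62°, 26.14°, 7.98°, 1.50°, 316.37°.
Largest gap = 316.37° ⇒ minimal covering band is its complement: 360° − 316.37° = 43.63°.
Band runs from +73.79° eastward to +117.42°.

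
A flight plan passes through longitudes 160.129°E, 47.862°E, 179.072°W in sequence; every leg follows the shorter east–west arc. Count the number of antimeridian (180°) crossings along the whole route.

1

Leg 1: +160.129° → +47.862°, shortest Δλ = -112.267° (west) — does not cross 180°.
Leg 2: +47.862° → -179.072°, shortest Δλ = 133.066° (east) — crosses 180°.
Total crossings: 1.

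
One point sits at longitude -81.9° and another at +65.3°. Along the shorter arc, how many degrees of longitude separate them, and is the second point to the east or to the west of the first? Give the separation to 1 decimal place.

Raw difference: 65.3 − -81.9 = 147.2°.
Normalise into (−180°, 180°]: 147.2° stays 147.2°.
Positive ⇒ the second point lies to the east; separation 147.2°.

147.2° east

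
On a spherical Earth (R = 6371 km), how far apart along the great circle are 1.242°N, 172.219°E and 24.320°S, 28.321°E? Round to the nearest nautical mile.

Δλ = 28.321 − 172.219 = -143.898°.
Δφ = -24.320 − 1.242 = -25.562°.
a = sin²(Δφ/2) + cos φ₁ · cos φ₂ · sin²(Δλ/2) = 0.872512.
c = 2·atan2(√a, √(1−a)) = 2.41137 rad → d = 6371·c ≈ 15362.81 km ≈ 8295.26 nmi.

8295 nmi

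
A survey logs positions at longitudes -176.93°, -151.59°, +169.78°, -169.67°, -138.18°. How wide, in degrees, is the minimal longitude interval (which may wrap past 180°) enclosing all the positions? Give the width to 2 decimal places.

52.04°

Sort the longitudes: -176.93°, -169.67°, -151.59°, -138.18°, +169.78°.
Eastward gaps between consecutive values (wrapping around): 7.26°, 18.08°, 13.41°, 307.96°, 13.29°.
Largest gap = 307.96° ⇒ minimal covering band is its complement: 360° − 307.96° = 52.04°.
Band runs from +169.78° eastward to -138.18°, crossing the antimeridian.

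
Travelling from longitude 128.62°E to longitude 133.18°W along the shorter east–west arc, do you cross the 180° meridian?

Yes

Naïve |-133.18 − 128.62| = 261.8° > 180°, so the shorter arc goes the other way round — across 180°.
Signed shortest Δλ = ((-133.18 − 128.62 + 180) mod 360) − 180 = 98.2°.
Going east by 98.2° from +128.62° passes through 180° before reaching -133.18°.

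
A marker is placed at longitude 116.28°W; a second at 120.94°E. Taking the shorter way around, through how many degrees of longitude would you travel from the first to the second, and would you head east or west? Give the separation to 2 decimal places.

Raw difference: 120.94 − -116.28 = 237.22°.
Normalise into (−180°, 180°]: 237.22° − 360° = -122.78°.
Negative ⇒ the second point lies to the west; separation 122.78°.

122.78° west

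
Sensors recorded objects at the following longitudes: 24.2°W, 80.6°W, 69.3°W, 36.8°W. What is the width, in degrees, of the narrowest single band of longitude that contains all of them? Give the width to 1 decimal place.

Sort the longitudes: -80.6°, -69.3°, -36.8°, -24.2°.
Eastward gaps between consecutive values (wrapping around): 11.3°, 32.5°, 12.6°, 303.6°.
Largest gap = 303.6° ⇒ minimal covering band is its complement: 360° − 303.6° = 56.4°.
Band runs from -80.6° eastward to -24.2°.

56.4°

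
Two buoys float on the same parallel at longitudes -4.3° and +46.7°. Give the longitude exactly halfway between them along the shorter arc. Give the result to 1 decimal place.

+21.2°

Signed shortest Δλ from -4.3° to +46.7° is +51.0°.
Midpoint longitude = -4.3° + (+51.0°)/2 = -4.3° + 25.5° = +21.2°.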